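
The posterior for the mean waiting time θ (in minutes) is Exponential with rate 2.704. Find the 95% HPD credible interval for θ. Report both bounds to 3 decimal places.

The exponential density is strictly decreasing on [0, ∞), so the HPD interval is anchored at 0: [0, q] with P(θ ≤ q) = 0.95.
q = −ln(1 − 0.95) / 2.704 = 2.9957 / 2.704 = 1.108.

[0.000, 1.108]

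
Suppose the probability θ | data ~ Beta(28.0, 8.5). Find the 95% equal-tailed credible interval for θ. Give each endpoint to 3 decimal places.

[0.619, 0.887]

Posterior: Beta(28.0, 8.5).
Equal-tailed 95% interval: the 0.025 and 0.975 quantiles of Beta(28.0, 8.5).
Posterior mean ≈ 0.767, SD ≈ 0.069; a Normal approximation gives roughly [0.632, 0.902].
Exact: F⁻¹(0.025) = 0.619; F⁻¹(0.975) = 0.887.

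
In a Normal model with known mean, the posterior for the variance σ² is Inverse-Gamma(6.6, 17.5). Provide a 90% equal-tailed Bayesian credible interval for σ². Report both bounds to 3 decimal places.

[1.547, 5.808]

Inverse-Gamma(6.6, 17.5) quantiles: F⁻¹(0.05) and F⁻¹(0.95).
Equivalently, 1/σ² ~ Gamma(6.6, rate = 17.5); invert its 0.95 and 0.05 quantiles.
Posterior mean ≈ 3.125, SD ≈ 1.457; a Normal approximation gives roughly [0.728, 5.522].
Exact: lower = 1.547; upper = 5.808.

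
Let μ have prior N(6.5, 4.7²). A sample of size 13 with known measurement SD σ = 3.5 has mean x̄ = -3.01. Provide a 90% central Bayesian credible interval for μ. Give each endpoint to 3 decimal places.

[-4.185, -1.057]

Posterior precision = 1/4.7² + 13/3.5² = 0.0453 + 1.0612 = 1.1065, so posterior SD = 0.9507.
Posterior mean = (6.5/4.7² + 13·-3.01/3.5²) / 1.1065 = -2.6209.
Interval: -2.6209 ± 1.645 × 0.9507 → [-4.185, -1.057].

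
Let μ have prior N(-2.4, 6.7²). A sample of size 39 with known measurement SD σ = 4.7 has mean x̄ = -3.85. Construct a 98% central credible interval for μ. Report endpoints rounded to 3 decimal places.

[-5.572, -2.092]

Posterior precision = 1/6.7² + 39/4.7² = 0.0223 + 1.7655 = 1.7878, so posterior SD = 0.7479.
Posterior mean = (-2.4/6.7² + 39·-3.85/4.7²) / 1.7878 = -3.8319.
Interval: -3.8319 ± 2.326 × 0.7479 → [-5.572, -2.092].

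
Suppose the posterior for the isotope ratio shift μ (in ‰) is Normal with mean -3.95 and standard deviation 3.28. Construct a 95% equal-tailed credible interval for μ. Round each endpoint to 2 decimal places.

The posterior is symmetric, so the 95% equal-tailed interval is μ = -3.95 ± z·3.28 with z = 1.960.
Half-width: 1.960 × 3.28 = 6.43.
-3.95 − 6.43 = -10.38; -3.95 + 6.43 = 2.48.

[-10.38, 2.48]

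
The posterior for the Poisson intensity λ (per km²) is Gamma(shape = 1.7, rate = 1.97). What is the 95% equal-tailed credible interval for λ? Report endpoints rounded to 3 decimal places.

[0.079, 2.559]

Posterior: Gamma(shape 1.7, rate 1.97).
Equal-tailed 95% interval: Gamma(1.7, 1.97) quantiles at 0.025 and 0.975.
Posterior mean ≈ 0.863, SD ≈ 0.662; a Normal approximation gives roughly [-0.434, 2.160].
Exact: lower = 0.079; upper = 2.559.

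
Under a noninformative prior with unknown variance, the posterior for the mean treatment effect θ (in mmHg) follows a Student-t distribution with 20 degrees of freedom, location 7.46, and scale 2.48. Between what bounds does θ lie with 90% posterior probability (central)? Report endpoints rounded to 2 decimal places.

The t_20 distribution is symmetric; the 90% interval is 7.46 ± t·2.48 with t_{0.95,20} = 1.725.
Half-width: 1.725 × 2.48 = 4.28.
7.46 − 4.28 = 3.18; 7.46 + 4.28 = 11.74.

[3.18, 11.74]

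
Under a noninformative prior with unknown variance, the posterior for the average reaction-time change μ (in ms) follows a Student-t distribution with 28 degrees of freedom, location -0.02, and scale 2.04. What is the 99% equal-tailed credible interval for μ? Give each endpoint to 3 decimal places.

The t_28 distribution is symmetric; the 99% interval is -0.02 ± t·2.04 with t_{0.995,28} = 2.763.
Half-width: 2.763 × 2.04 = 5.637.
-0.02 − 5.637 = -5.657; -0.02 + 5.637 = 5.617.

[-5.657, 5.617]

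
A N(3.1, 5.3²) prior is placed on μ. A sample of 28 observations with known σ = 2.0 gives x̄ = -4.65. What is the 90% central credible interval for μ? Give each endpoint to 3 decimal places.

[-5.231, -3.991]

Posterior precision = 1/5.3² + 28/2.0² = 0.0356 + 7.0000 = 7.0356, so posterior SD = 0.3770.
Posterior mean = (3.1/5.3² + 28·-4.65/2.0²) / 7.0356 = -4.6108.
Interval: -4.6108 ± 1.645 × 0.3770 → [-5.231, -3.991].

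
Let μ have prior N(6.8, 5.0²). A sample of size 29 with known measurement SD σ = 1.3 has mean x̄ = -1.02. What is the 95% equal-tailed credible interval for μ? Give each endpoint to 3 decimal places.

[-1.474, -0.529]

Posterior precision = 1/5.0² + 29/1.3² = 0.0400 + 17.1598 = 17.1998, so posterior SD = 0.2411.
Posterior mean = (6.8/5.0² + 29·-1.02/1.3²) / 17.1998 = -1.0018.
Interval: -1.0018 ± 1.960 × 0.2411 → [-1.474, -0.529].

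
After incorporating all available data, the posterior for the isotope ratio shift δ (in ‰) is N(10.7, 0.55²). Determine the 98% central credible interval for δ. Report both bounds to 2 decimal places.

The posterior is symmetric, so the 98% equal-tailed interval is δ = 10.7 ± z·0.55 with z = 2.326.
Half-width: 2.326 × 0.55 = 1.28.
10.7 − 1.28 = 9.42; 10.7 + 1.28 = 11.98.

[9.42, 11.98]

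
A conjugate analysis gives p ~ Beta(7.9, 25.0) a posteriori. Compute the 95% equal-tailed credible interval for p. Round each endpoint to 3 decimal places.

[0.113, 0.397]

Posterior: Beta(7.9, 25.0).
Equal-tailed 95% interval: the 0.025 and 0.975 quantiles of Beta(7.9, 25.0).
Posterior mean ≈ 0.240, SD ≈ 0.073; a Normal approximation gives roughly [0.096, 0.384].
Exact: F⁻¹(0.025) = 0.113; F⁻¹(0.975) = 0.397.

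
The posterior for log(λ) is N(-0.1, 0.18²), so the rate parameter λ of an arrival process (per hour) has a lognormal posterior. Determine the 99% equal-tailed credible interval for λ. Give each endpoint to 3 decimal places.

[0.569, 1.439]

On the log scale the 99% interval is -0.1 ± 2.576 × 0.18 = [-0.5636, 0.3636].
Exponentiate: [e^-0.5636, e^0.3636] = [0.569, 1.439].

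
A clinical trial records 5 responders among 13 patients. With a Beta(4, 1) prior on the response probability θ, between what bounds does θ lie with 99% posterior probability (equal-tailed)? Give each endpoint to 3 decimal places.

Posterior: Beta(4+5, 1+8) = Beta(9, 9).
Equal-tailed 99% interval: the 0.005 and 0.995 quantiles of Beta(9, 9).
Posterior mean ≈ 0.500, SD ≈ 0.115; a Normal approximation gives roughly [0.205, 0.795].
Exact: F⁻¹(0.005) = 0.219; F⁻¹(0.995) = 0.781.

[0.219, 0.781]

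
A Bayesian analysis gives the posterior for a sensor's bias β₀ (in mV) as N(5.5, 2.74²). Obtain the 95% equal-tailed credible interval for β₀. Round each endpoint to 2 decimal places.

[0.13, 10.87]

The posterior is symmetric, so the 95% equal-tailed interval is β₀ = 5.5 ± z·2.74 with z = 1.960.
Half-width: 1.960 × 2.74 = 5.37.
5.5 − 5.37 = 0.13; 5.5 + 5.37 = 10.87.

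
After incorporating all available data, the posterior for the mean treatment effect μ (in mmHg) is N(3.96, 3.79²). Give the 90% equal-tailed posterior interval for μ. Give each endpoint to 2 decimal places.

The posterior is symmetric, so the 90% equal-tailed interval is μ = 3.96 ± z·3.79 with z = 1.645.
Half-width: 1.645 × 3.79 = 6.23.
3.96 − 6.23 = -2.27; 3.96 + 6.23 = 10.19.

[-2.27, 10.19]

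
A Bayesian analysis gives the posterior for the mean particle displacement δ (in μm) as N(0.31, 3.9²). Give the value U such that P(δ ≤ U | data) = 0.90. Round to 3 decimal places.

5.308

Need U with P(δ ≤ U) = 0.90: U = 0.31 + z_{0.1}·3.9.
z = 1.282; U = 0.31 + 1.282 × 3.9 = 5.308.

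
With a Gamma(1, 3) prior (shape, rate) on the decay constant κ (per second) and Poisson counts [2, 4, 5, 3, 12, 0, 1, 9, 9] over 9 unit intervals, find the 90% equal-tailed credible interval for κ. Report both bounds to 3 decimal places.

[2.953, 4.808]

Posterior: Gamma(1+45, 3+9) = Gamma(46, 12) (shape, rate).
Equal-tailed 90% interval: Gamma(46, 12) quantiles at 0.05 and 0.95.
Posterior mean ≈ 3.833, SD ≈ 0.565; a Normal approximation gives roughly [2.904, 4.763].
Exact: lower = 2.953; upper = 4.808.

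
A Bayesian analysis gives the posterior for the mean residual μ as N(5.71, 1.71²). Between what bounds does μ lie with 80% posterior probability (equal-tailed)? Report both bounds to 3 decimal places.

[3.519, 7.901]

The posterior is symmetric, so the 80% equal-tailed interval is μ = 5.71 ± z·1.71 with z = 1.282.
Half-width: 1.282 × 1.71 = 2.191.
5.71 − 2.191 = 3.519; 5.71 + 2.191 = 7.901.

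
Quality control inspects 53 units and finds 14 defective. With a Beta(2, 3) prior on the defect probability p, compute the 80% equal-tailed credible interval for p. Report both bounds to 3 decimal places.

Posterior: Beta(2+14, 3+39) = Beta(16, 42).
Equal-tailed 80% interval: the 0.1 and 0.9 quantiles of Beta(16, 42).
Posterior mean ≈ 0.276, SD ≈ 0.058; a Normal approximation gives roughly [0.201, 0.350].
Exact: F⁻¹(0.1) = 0.203; F⁻¹(0.9) = 0.352.

[0.203, 0.352]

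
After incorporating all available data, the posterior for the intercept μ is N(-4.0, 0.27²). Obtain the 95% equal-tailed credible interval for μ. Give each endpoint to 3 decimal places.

The posterior is symmetric, so the 95% equal-tailed interval is μ = -4.0 ± z·0.27 with z = 1.960.
Half-width: 1.960 × 0.27 = 0.529.
-4.0 − 0.529 = -4.529; -4.0 + 0.529 = -3.471.

[-4.529, -3.471]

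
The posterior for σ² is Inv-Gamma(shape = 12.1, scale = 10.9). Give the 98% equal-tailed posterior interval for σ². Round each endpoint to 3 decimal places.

[0.504, 1.984]

Inverse-Gamma(12.1, 10.9) quantiles: F⁻¹(0.01) and F⁻¹(0.99).
Equivalently, 1/σ² ~ Gamma(12.1, rate = 10.9); invert its 0.99 and 0.01 quantiles.
Posterior mean ≈ 0.982, SD ≈ 0.309; a Normal approximation gives roughly [0.263, 1.701].
Exact: lower = 0.504; upper = 1.984.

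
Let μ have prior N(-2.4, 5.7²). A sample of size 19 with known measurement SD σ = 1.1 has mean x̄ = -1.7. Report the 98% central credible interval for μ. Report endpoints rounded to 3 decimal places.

Posterior precision = 1/5.7² + 19/1.1² = 0.0308 + 15.7025 = 15.7333, so posterior SD = 0.2521.
Posterior mean = (-2.4/5.7² + 19·-1.7/1.1²) / 15.7333 = -1.7014.
Interval: -1.7014 ± 2.326 × 0.2521 → [-2.288, -1.115].

[-2.288, -1.115]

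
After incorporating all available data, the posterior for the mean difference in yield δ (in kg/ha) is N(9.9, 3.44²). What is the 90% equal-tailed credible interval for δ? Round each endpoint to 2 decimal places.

[4.24, 15.56]

The posterior is symmetric, so the 90% equal-tailed interval is δ = 9.9 ± z·3.44 with z = 1.645.
Half-width: 1.645 × 3.44 = 5.66.
9.9 − 5.66 = 4.24; 9.9 + 5.66 = 15.56.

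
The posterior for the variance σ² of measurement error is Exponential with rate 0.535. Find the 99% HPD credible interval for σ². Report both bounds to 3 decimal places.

The exponential density is strictly decreasing on [0, ∞), so the HPD interval is anchored at 0: [0, q] with P(σ² ≤ q) = 0.99.
q = −ln(1 − 0.99) / 0.535 = 4.6052 / 0.535 = 8.608.

[0.000, 8.608]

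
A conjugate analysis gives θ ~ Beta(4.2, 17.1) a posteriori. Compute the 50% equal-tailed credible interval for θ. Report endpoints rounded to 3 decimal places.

[0.135, 0.249]

Posterior: Beta(4.2, 17.1).
Equal-tailed 50% interval: the 0.25 and 0.75 quantiles of Beta(4.2, 17.1).
Posterior mean ≈ 0.197, SD ≈ 0.084; a Normal approximation gives roughly [0.140, 0.254].
Exact: F⁻¹(0.25) = 0.135; F⁻¹(0.75) = 0.249.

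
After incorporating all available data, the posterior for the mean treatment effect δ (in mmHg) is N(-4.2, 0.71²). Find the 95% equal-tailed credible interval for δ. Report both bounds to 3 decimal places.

[-5.592, -2.808]

The posterior is symmetric, so the 95% equal-tailed interval is δ = -4.2 ± z·0.71 with z = 1.960.
Half-width: 1.960 × 0.71 = 1.392.
-4.2 − 1.392 = -5.592; -4.2 + 1.392 = -2.808.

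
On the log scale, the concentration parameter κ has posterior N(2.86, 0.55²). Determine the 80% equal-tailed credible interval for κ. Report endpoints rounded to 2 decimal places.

[8.63, 35.33]

On the log scale the 80% interval is 2.86 ± 1.282 × 0.55 = [2.1551, 3.5649].
Exponentiate: [e^2.1551, e^3.5649] = [8.63, 35.33].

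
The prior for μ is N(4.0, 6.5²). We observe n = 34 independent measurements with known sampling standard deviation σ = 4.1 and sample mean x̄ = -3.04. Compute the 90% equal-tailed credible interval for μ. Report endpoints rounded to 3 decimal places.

Posterior precision = 1/6.5² + 34/4.1² = 0.0237 + 2.0226 = 2.0463, so posterior SD = 0.6991.
Posterior mean = (4.0/6.5² + 34·-3.04/4.1²) / 2.0463 = -2.9586.
Interval: -2.9586 ± 1.645 × 0.6991 → [-4.108, -1.809].

[-4.108, -1.809]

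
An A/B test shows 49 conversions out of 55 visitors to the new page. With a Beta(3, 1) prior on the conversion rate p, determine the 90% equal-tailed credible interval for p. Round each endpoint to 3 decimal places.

Posterior: Beta(3+49, 1+6) = Beta(52, 7).
Equal-tailed 90% interval: the 0.05 and 0.95 quantiles of Beta(52, 7).
Posterior mean ≈ 0.881, SD ≈ 0.042; a Normal approximation gives roughly [0.813, 0.950].
Exact: F⁻¹(0.05) = 0.806; F⁻¹(0.95) = 0.942.

[0.806, 0.942]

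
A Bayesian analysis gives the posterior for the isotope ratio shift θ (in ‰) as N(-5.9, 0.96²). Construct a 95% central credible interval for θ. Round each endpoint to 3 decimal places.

The posterior is symmetric, so the 95% equal-tailed interval is θ = -5.9 ± z·0.96 with z = 1.960.
Half-width: 1.960 × 0.96 = 1.882.
-5.9 − 1.882 = -7.782; -5.9 + 1.882 = -4.018.

[-7.782, -4.018]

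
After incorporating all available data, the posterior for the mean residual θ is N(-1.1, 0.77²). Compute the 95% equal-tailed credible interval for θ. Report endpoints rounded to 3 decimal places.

The posterior is symmetric, so the 95% equal-tailed interval is θ = -1.1 ± z·0.77 with z = 1.960.
Half-width: 1.960 × 0.77 = 1.509.
-1.1 − 1.509 = -2.609; -1.1 + 1.509 = 0.409.

[-2.609, 0.409]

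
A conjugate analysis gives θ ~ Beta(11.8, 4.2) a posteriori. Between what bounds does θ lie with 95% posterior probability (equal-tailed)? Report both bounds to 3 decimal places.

[0.505, 0.914]

Posterior: Beta(11.8, 4.2).
Equal-tailed 95% interval: the 0.025 and 0.975 quantiles of Beta(11.8, 4.2).
Posterior mean ≈ 0.738, SD ≈ 0.107; a Normal approximation gives roughly [0.528, 0.947].
Exact: F⁻¹(0.025) = 0.505; F⁻¹(0.975) = 0.914.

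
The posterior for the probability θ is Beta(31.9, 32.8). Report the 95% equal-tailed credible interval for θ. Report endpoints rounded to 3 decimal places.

[0.373, 0.614]

Posterior: Beta(31.9, 32.8).
Equal-tailed 95% interval: the 0.025 and 0.975 quantiles of Beta(31.9, 32.8).
Posterior mean ≈ 0.493, SD ≈ 0.062; a Normal approximation gives roughly [0.372, 0.614].
Exact: F⁻¹(0.025) = 0.373; F⁻¹(0.975) = 0.614.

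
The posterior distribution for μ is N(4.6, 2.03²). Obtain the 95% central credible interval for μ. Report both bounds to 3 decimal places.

[0.621, 8.579]

The posterior is symmetric, so the 95% equal-tailed interval is μ = 4.6 ± z·2.03 with z = 1.960.
Half-width: 1.960 × 2.03 = 3.979.
4.6 − 3.979 = 0.621; 4.6 + 3.979 = 8.579.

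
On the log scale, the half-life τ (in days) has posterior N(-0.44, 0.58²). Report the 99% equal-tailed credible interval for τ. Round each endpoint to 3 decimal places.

[0.145, 2.869]

On the log scale the 99% interval is -0.44 ± 2.576 × 0.58 = [-1.9340, 1.0540].
Exponentiate: [e^-1.9340, e^1.0540] = [0.145, 2.869].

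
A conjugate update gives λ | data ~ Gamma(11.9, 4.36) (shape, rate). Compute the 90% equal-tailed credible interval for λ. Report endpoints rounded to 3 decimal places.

[1.571, 4.148]

Posterior: Gamma(shape 11.9, rate 4.36).
Equal-tailed 90% interval: Gamma(11.9, 4.36) quantiles at 0.05 and 0.95.
Posterior mean ≈ 2.729, SD ≈ 0.791; a Normal approximation gives roughly [1.428, 4.031].
Exact: lower = 1.571; upper = 4.148.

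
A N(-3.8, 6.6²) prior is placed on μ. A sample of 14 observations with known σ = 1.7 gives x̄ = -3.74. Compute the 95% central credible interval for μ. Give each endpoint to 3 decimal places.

[-4.629, -2.852]

Posterior precision = 1/6.6² + 14/1.7² = 0.0230 + 4.8443 = 4.8672, so posterior SD = 0.4533.
Posterior mean = (-3.8/6.6² + 14·-3.74/1.7²) / 4.8672 = -3.7403.
Interval: -3.7403 ± 1.960 × 0.4533 → [-4.629, -2.852].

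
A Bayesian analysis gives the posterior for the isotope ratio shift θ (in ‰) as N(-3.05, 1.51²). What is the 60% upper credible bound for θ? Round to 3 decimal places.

Need U with P(θ ≤ U) = 0.60: U = -3.05 + z_{0.4}·1.51.
z = 0.253; U = -3.05 + 0.253 × 1.51 = -2.667.

-2.667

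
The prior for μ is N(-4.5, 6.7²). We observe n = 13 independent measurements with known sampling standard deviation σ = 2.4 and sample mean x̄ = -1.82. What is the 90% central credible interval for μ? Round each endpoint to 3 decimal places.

[-2.936, -0.757]

Posterior precision = 1/6.7² + 13/2.4² = 0.0223 + 2.2569 = 2.2792, so posterior SD = 0.6624.
Posterior mean = (-4.5/6.7² + 13·-1.82/2.4²) / 2.2792 = -1.8462.
Interval: -1.8462 ± 1.645 × 0.6624 → [-2.936, -0.757].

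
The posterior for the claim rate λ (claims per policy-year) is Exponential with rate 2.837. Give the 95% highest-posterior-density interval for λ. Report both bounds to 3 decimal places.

The exponential density is strictly decreasing on [0, ∞), so the HPD interval is anchored at 0: [0, q] with P(λ ≤ q) = 0.95.
q = −ln(1 − 0.95) / 2.837 = 2.9957 / 2.837 = 1.056.

[0.000, 1.056]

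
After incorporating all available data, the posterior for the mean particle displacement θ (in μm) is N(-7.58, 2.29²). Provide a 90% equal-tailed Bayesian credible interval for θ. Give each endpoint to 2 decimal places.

The posterior is symmetric, so the 90% equal-tailed interval is θ = -7.58 ± z·2.29 with z = 1.645.
Half-width: 1.645 × 2.29 = 3.77.
-7.58 − 3.77 = -11.35; -7.58 + 3.77 = -3.81.

[-11.35, -3.81]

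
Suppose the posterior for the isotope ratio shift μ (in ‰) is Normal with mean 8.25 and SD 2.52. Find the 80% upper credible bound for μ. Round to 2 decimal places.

Need U with P(μ ≤ U) = 0.80: U = 8.25 + z_{0.2}·2.52.
z = 0.842; U = 8.25 + 0.842 × 2.52 = 10.37.

10.37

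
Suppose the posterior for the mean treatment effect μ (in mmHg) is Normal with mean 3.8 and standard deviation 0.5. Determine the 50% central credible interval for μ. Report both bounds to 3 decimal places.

The posterior is symmetric, so the 50% equal-tailed interval is μ = 3.8 ± z·0.5 with z = 0.674.
Half-width: 0.674 × 0.5 = 0.337.
3.8 − 0.337 = 3.463; 3.8 + 0.337 = 4.137.

[3.463, 4.137]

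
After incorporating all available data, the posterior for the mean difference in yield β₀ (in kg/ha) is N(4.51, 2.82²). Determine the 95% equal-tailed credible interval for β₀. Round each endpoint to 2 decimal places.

[-1.02, 10.04]

The posterior is symmetric, so the 95% equal-tailed interval is β₀ = 4.51 ± z·2.82 with z = 1.960.
Half-width: 1.960 × 2.82 = 5.53.
4.51 − 5.53 = -1.02; 4.51 + 5.53 = 10.04.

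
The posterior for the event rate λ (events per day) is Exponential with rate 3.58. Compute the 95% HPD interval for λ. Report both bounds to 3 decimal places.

[0.000, 0.837]

The exponential density is strictly decreasing on [0, ∞), so the HPD interval is anchored at 0: [0, q] with P(λ ≤ q) = 0.95.
q = −ln(1 − 0.95) / 3.58 = 2.9957 / 3.58 = 0.837.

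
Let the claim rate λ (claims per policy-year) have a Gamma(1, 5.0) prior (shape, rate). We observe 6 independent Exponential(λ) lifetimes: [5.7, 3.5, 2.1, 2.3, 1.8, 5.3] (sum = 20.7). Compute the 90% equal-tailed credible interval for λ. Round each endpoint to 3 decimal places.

[0.128, 0.461]

Posterior: Gamma(1+6, 5.0+20.7) = Gamma(7, 25.7) (shape, rate).
Equal-tailed 90% interval: Gamma(7, 25.7) quantiles at 0.05 and 0.95.
Posterior mean ≈ 0.272, SD ≈ 0.103; a Normal approximation gives roughly [0.103, 0.442].
Exact: lower = 0.128; upper = 0.461.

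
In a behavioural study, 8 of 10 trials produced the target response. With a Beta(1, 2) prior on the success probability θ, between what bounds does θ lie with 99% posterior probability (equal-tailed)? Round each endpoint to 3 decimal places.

[0.345, 0.938]

Posterior: Beta(1+8, 2+2) = Beta(9, 4).
Equal-tailed 99% interval: the 0.005 and 0.995 quantiles of Beta(9, 4).
Posterior mean ≈ 0.692, SD ≈ 0.123; a Normal approximation gives roughly [0.375, 1.010].
Exact: F⁻¹(0.005) = 0.345; F⁻¹(0.995) = 0.938.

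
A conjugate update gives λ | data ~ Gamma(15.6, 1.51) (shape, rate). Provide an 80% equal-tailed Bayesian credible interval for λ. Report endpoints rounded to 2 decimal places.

[7.15, 13.79]

Posterior: Gamma(shape 15.6, rate 1.51).
Equal-tailed 80% interval: Gamma(15.6, 1.51) quantiles at 0.1 and 0.9.
Posterior mean ≈ 10.33, SD ≈ 2.62; a Normal approximation gives roughly [6.98, 13.68].
Exact: lower = 7.15; upper = 13.79.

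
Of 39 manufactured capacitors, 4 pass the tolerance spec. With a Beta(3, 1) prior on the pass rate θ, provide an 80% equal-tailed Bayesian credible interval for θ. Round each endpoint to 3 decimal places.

[0.095, 0.237]

Posterior: Beta(3+4, 1+35) = Beta(7, 36).
Equal-tailed 80% interval: the 0.1 and 0.9 quantiles of Beta(7, 36).
Posterior mean ≈ 0.163, SD ≈ 0.056; a Normal approximation gives roughly [0.091, 0.234].
Exact: F⁻¹(0.1) = 0.095; F⁻¹(0.9) = 0.237.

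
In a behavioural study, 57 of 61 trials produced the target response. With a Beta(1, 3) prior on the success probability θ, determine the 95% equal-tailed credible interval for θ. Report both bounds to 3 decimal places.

[0.807, 0.955]

Posterior: Beta(1+57, 3+4) = Beta(58, 7).
Equal-tailed 95% interval: the 0.025 and 0.975 quantiles of Beta(58, 7).
Posterior mean ≈ 0.892, SD ≈ 0.038; a Normal approximation gives roughly [0.818, 0.967].
Exact: F⁻¹(0.025) = 0.807; F⁻¹(0.975) = 0.955.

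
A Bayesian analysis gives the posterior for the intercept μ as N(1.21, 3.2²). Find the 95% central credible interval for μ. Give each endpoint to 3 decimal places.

The posterior is symmetric, so the 95% equal-tailed interval is μ = 1.21 ± z·3.2 with z = 1.960.
Half-width: 1.960 × 3.2 = 6.272.
1.21 − 6.272 = -5.062; 1.21 + 6.272 = 7.482.

[-5.062, 7.482]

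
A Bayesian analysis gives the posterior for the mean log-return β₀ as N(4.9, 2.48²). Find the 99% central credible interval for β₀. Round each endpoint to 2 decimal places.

The posterior is symmetric, so the 99% equal-tailed interval is β₀ = 4.9 ± z·2.48 with z = 2.576.
Half-width: 2.576 × 2.48 = 6.39.
4.9 − 6.39 = -1.49; 4.9 + 6.39 = 11.29.

[-1.49, 11.29]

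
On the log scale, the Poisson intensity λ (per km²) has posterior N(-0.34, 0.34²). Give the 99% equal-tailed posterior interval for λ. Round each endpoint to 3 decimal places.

[0.296, 1.709]

On the log scale the 99% interval is -0.34 ± 2.576 × 0.34 = [-1.2158, 0.5358].
Exponentiate: [e^-1.2158, e^0.5358] = [0.296, 1.709].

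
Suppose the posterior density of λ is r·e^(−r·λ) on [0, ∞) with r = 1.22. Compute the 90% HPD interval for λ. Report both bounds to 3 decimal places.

The exponential density is strictly decreasing on [0, ∞), so the HPD interval is anchored at 0: [0, q] with P(λ ≤ q) = 0.90.
q = −ln(1 − 0.90) / 1.22 = 2.3026 / 1.22 = 1.887.

[0.000, 1.887]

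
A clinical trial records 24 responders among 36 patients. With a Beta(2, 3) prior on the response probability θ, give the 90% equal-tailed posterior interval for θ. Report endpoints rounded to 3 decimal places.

Posterior: Beta(2+24, 3+12) = Beta(26, 15).
Equal-tailed 90% interval: the 0.05 and 0.95 quantiles of Beta(26, 15).
Posterior mean ≈ 0.634, SD ≈ 0.074; a Normal approximation gives roughly [0.512, 0.756].
Exact: F⁻¹(0.05) = 0.508; F⁻¹(0.95) = 0.753.

[0.508, 0.753]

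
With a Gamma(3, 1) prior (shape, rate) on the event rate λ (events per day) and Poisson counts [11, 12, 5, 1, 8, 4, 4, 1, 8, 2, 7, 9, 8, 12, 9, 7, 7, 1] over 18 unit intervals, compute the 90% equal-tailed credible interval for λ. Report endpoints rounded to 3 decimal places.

Posterior: Gamma(3+116, 1+18) = Gamma(119, 19) (shape, rate).
Equal-tailed 90% interval: Gamma(119, 19) quantiles at 0.05 and 0.95.
Posterior mean ≈ 6.263, SD ≈ 0.574; a Normal approximation gives roughly [5.319, 7.208].
Exact: lower = 5.350; upper = 7.237.

[5.350, 7.237]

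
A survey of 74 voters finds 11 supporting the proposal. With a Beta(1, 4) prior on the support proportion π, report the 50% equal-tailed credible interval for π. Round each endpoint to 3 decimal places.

[0.123, 0.177]

Posterior: Beta(1+11, 4+63) = Beta(12, 67).
Equal-tailed 50% interval: the 0.25 and 0.75 quantiles of Beta(12, 67).
Posterior mean ≈ 0.152, SD ≈ 0.040; a Normal approximation gives roughly [0.125, 0.179].
Exact: F⁻¹(0.25) = 0.123; F⁻¹(0.75) = 0.177.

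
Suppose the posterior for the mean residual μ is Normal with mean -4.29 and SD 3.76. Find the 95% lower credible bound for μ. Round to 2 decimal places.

Need L with P(μ ≥ L) = 0.95: L = -4.29 − z_{0.05}·3.76.
z = 1.645; L = -4.29 − 1.645 × 3.76 = -10.47.

-10.47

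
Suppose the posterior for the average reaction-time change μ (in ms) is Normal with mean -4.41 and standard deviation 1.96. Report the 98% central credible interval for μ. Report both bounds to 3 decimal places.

The posterior is symmetric, so the 98% equal-tailed interval is μ = -4.41 ± z·1.96 with z = 2.326.
Half-width: 2.326 × 1.96 = 4.560.
-4.41 − 4.560 = -8.970; -4.41 + 4.560 = 0.150.

[-8.970, 0.150]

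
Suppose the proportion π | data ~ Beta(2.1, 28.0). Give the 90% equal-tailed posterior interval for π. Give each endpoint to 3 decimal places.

[0.014, 0.158]

Posterior: Beta(2.1, 28.0).
Equal-tailed 90% interval: the 0.05 and 0.95 quantiles of Beta(2.1, 28.0).
Posterior mean ≈ 0.070, SD ≈ 0.046; a Normal approximation gives roughly [-0.005, 0.145].
Exact: F⁻¹(0.05) = 0.014; F⁻¹(0.95) = 0.158.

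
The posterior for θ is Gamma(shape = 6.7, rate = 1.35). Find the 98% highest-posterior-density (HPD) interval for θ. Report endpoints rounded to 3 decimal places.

The posterior is unimodal and skewed, so the HPD interval has equal density at both endpoints and is the shortest 98% interval.
Solving f(1.295) = f(9.869) with F(9.869) − F(1.295) = 0.98 gives [1.295, 9.869].
For comparison, the equal-tailed interval is [1.602, 10.471]; the HPD is narrower and shifted toward the mode.

[1.295, 9.869]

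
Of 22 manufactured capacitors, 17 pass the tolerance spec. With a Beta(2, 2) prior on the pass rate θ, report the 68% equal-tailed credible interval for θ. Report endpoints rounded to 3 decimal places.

Posterior: Beta(2+17, 2+5) = Beta(19, 7).
Equal-tailed 68% interval: the 0.16 and 0.84 quantiles of Beta(19, 7).
Posterior mean ≈ 0.731, SD ≈ 0.085; a Normal approximation gives roughly [0.646, 0.816].
Exact: F⁻¹(0.16) = 0.645; F⁻¹(0.84) = 0.817.

[0.645, 0.817]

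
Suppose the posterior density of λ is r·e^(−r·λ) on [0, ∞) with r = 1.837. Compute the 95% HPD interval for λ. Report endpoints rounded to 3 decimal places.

[0.000, 1.631]

The exponential density is strictly decreasing on [0, ∞), so the HPD interval is anchored at 0: [0, q] with P(λ ≤ q) = 0.95.
q = −ln(1 − 0.95) / 1.837 = 2.9957 / 1.837 = 1.631.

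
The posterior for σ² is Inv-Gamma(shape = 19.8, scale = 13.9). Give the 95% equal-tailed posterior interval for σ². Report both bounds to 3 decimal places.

[0.472, 1.153]

Inverse-Gamma(19.8, 13.9) quantiles: F⁻¹(0.025) and F⁻¹(0.975).
Equivalently, 1/σ² ~ Gamma(19.8, rate = 13.9); invert its 0.975 and 0.025 quantiles.
Posterior mean ≈ 0.739, SD ≈ 0.175; a Normal approximation gives roughly [0.396, 1.083].
Exact: lower = 0.472; upper = 1.153.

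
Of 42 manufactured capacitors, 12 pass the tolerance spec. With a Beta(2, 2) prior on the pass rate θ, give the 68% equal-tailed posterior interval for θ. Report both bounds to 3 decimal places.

Posterior: Beta(2+12, 2+30) = Beta(14, 32).
Equal-tailed 68% interval: the 0.16 and 0.84 quantiles of Beta(14, 32).
Posterior mean ≈ 0.304, SD ≈ 0.067; a Normal approximation gives roughly [0.238, 0.371].
Exact: F⁻¹(0.16) = 0.237; F⁻¹(0.84) = 0.372.

[0.237, 0.372]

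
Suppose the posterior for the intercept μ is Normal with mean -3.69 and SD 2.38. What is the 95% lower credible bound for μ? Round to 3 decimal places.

-7.605

Need L with P(μ ≥ L) = 0.95: L = -3.69 − z_{0.05}·2.38.
z = 1.645; L = -3.69 − 1.645 × 2.38 = -7.605.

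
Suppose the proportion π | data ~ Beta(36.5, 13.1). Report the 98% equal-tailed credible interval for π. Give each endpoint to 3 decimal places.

Posterior: Beta(36.5, 13.1).
Equal-tailed 98% interval: the 0.01 and 0.99 quantiles of Beta(36.5, 13.1).
Posterior mean ≈ 0.736, SD ≈ 0.062; a Normal approximation gives roughly [0.592, 0.880].
Exact: F⁻¹(0.01) = 0.580; F⁻¹(0.99) = 0.864.

[0.580, 0.864]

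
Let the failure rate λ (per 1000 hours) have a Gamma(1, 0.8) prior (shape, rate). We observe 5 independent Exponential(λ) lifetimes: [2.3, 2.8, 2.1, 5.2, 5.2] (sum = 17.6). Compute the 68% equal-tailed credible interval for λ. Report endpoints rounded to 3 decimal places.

[0.197, 0.455]

Posterior: Gamma(1+5, 0.8+17.6) = Gamma(6, 18.4) (shape, rate).
Equal-tailed 68% interval: Gamma(6, 18.4) quantiles at 0.16 and 0.84.
Posterior mean ≈ 0.326, SD ≈ 0.133; a Normal approximation gives roughly [0.194, 0.458].
Exact: lower = 0.197; upper = 0.455.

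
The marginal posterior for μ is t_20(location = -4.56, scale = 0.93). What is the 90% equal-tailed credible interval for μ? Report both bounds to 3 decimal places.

[-6.164, -2.956]

The t_20 distribution is symmetric; the 90% interval is -4.56 ± t·0.93 with t_{0.95,20} = 1.725.
Half-width: 1.725 × 0.93 = 1.604.
-4.56 − 1.604 = -6.164; -4.56 + 1.604 = -2.956.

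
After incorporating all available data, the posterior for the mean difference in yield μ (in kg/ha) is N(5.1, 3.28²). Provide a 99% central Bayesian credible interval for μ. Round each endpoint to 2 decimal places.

The posterior is symmetric, so the 99% equal-tailed interval is μ = 5.1 ± z·3.28 with z = 2.576.
Half-width: 2.576 × 3.28 = 8.45.
5.1 − 8.45 = -3.35; 5.1 + 8.45 = 13.55.

[-3.35, 13.55]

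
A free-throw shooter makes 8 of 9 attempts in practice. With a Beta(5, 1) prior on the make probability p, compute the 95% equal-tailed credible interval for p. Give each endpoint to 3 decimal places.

[0.661, 0.982]

Posterior: Beta(5+8, 1+1) = Beta(13, 2).
Equal-tailed 95% interval: the 0.025 and 0.975 quantiles of Beta(13, 2).
Posterior mean ≈ 0.867, SD ≈ 0.085; a Normal approximation gives roughly [0.700, 1.033].
Exact: F⁻¹(0.025) = 0.661; F⁻¹(0.975) = 0.982.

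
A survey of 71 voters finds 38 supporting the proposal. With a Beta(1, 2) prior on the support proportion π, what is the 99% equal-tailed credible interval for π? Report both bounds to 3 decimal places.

[0.379, 0.672]

Posterior: Beta(1+38, 2+33) = Beta(39, 35).
Equal-tailed 99% interval: the 0.005 and 0.995 quantiles of Beta(39, 35).
Posterior mean ≈ 0.527, SD ≈ 0.058; a Normal approximation gives roughly [0.379, 0.676].
Exact: F⁻¹(0.005) = 0.379; F⁻¹(0.995) = 0.672.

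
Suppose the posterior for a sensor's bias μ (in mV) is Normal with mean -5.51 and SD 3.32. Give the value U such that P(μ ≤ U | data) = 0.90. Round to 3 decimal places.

Need U with P(μ ≤ U) = 0.90: U = -5.51 + z_{0.1}·3.32.
z = 1.282; U = -5.51 + 1.282 × 3.32 = -1.255.

-1.255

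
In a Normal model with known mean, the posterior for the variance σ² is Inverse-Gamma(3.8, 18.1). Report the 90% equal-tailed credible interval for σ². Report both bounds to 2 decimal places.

[2.42, 14.46]

Inverse-Gamma(3.8, 18.1) quantiles: F⁻¹(0.05) and F⁻¹(0.95).
Equivalently, 1/σ² ~ Gamma(3.8, rate = 18.1); invert its 0.95 and 0.05 quantiles.
Posterior mean ≈ 6.46, SD ≈ 4.82; a Normal approximation gives roughly [-1.46, 14.39].
Exact: lower = 2.42; upper = 14.46.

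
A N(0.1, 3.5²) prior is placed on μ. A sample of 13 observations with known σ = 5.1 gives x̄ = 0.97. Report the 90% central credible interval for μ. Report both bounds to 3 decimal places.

Posterior precision = 1/3.5² + 13/5.1² = 0.0816 + 0.4998 = 0.5814, so posterior SD = 1.3114.
Posterior mean = (0.1/3.5² + 13·0.97/5.1²) / 0.5814 = 0.8479.
Interval: 0.8479 ± 1.645 × 1.3114 → [-1.309, 3.005].

[-1.309, 3.005]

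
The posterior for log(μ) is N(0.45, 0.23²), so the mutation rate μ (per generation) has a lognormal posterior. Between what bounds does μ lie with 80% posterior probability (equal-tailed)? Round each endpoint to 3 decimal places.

[1.168, 2.106]

On the log scale the 80% interval is 0.45 ± 1.282 × 0.23 = [0.1552, 0.7448].
Exponentiate: [e^0.1552, e^0.7448] = [1.168, 2.106].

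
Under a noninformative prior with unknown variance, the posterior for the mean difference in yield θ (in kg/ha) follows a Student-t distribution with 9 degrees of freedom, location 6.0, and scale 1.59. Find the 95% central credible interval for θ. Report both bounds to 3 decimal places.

[2.403, 9.597]

The t_9 distribution is symmetric; the 95% interval is 6.0 ± t·1.59 with t_{0.975,9} = 2.262.
Half-width: 2.262 × 1.59 = 3.597.
6.0 − 3.597 = 2.403; 6.0 + 3.597 = 9.597.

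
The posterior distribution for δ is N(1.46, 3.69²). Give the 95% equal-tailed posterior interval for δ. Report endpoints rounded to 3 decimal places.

[-5.772, 8.692]

The posterior is symmetric, so the 95% equal-tailed interval is δ = 1.46 ± z·3.69 with z = 1.960.
Half-width: 1.960 × 3.69 = 7.232.
1.46 − 7.232 = -5.772; 1.46 + 7.232 = 8.692.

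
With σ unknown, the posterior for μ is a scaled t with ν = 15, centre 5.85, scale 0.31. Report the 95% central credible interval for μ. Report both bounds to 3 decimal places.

[5.189, 6.511]

The t_15 distribution is symmetric; the 95% interval is 5.85 ± t·0.31 with t_{0.975,15} = 2.131.
Half-width: 2.131 × 0.31 = 0.661.
5.85 − 0.661 = 5.189; 5.85 + 0.661 = 6.511.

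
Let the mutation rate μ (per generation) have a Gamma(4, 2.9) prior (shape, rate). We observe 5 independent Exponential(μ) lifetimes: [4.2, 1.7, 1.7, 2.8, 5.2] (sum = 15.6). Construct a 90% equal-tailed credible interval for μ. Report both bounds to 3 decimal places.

[0.254, 0.780]

Posterior: Gamma(4+5, 2.9+15.6) = Gamma(9, 18.5) (shape, rate).
Equal-tailed 90% interval: Gamma(9, 18.5) quantiles at 0.05 and 0.95.
Posterior mean ≈ 0.486, SD ≈ 0.162; a Normal approximation gives roughly [0.220, 0.753].
Exact: lower = 0.254; upper = 0.780.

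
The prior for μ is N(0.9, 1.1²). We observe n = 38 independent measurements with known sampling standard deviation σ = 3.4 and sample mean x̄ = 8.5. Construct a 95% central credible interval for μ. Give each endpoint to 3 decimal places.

Posterior precision = 1/1.1² + 38/3.4² = 0.8264 + 3.2872 = 4.1136, so posterior SD = 0.4930.
Posterior mean = (0.9/1.1² + 38·8.5/3.4²) / 4.1136 = 6.9731.
Interval: 6.9731 ± 1.960 × 0.4930 → [6.007, 7.939].

[6.007, 7.939]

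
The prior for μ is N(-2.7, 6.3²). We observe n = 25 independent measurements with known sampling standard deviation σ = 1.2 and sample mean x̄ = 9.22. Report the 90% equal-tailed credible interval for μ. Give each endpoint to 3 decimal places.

[8.808, 9.597]

Posterior precision = 1/6.3² + 25/1.2² = 0.0252 + 17.3611 = 17.3863, so posterior SD = 0.2398.
Posterior mean = (-2.7/6.3² + 25·9.22/1.2²) / 17.3863 = 9.2027.
Interval: 9.2027 ± 1.645 × 0.2398 → [8.808, 9.597].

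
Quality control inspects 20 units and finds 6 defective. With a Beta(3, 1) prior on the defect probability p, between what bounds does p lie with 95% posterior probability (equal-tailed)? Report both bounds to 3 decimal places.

Posterior: Beta(3+6, 1+14) = Beta(9, 15).
Equal-tailed 95% interval: the 0.025 and 0.975 quantiles of Beta(9, 15).
Posterior mean ≈ 0.375, SD ≈ 0.097; a Normal approximation gives roughly [0.185, 0.565].
Exact: F⁻¹(0.025) = 0.197; F⁻¹(0.975) = 0.573.

[0.197, 0.573]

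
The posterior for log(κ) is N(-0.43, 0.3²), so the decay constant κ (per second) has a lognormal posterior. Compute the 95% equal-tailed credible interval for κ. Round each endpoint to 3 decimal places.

On the log scale the 95% interval is -0.43 ± 1.960 × 0.3 = [-1.0180, 0.1580].
Exponentiate: [e^-1.0180, e^0.1580] = [0.361, 1.171].

[0.361, 1.171]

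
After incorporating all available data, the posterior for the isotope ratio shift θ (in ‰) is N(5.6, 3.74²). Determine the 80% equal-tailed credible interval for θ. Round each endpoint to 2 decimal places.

The posterior is symmetric, so the 80% equal-tailed interval is θ = 5.6 ± z·3.74 with z = 1.282.
Half-width: 1.282 × 3.74 = 4.79.
5.6 − 4.79 = 0.81; 5.6 + 4.79 = 10.39.

[0.81, 10.39]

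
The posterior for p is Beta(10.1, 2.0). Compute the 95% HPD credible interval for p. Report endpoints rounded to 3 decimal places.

The posterior is unimodal and skewed, so the HPD interval has equal density at both endpoints and is the shortest 95% interval.
Solving f(0.635) = f(0.994) with F(0.994) − F(0.635) = 0.95 gives [0.635, 0.994].
For comparison, the equal-tailed interval is [0.590, 0.977]; the HPD is narrower and shifted toward the mode.

[0.635, 0.994]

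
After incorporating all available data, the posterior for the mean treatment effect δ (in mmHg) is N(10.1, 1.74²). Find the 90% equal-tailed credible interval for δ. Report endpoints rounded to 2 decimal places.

The posterior is symmetric, so the 90% equal-tailed interval is δ = 10.1 ± z·1.74 with z = 1.645.
Half-width: 1.645 × 1.74 = 2.86.
10.1 − 2.86 = 7.24; 10.1 + 2.86 = 12.96.

[7.24, 12.96]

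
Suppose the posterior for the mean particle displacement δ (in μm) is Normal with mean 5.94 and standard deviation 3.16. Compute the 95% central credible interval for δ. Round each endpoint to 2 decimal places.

The posterior is symmetric, so the 95% equal-tailed interval is δ = 5.94 ± z·3.16 with z = 1.960.
Half-width: 1.960 × 3.16 = 6.19.
5.94 − 6.19 = -0.25; 5.94 + 6.19 = 12.13.

[-0.25, 12.13]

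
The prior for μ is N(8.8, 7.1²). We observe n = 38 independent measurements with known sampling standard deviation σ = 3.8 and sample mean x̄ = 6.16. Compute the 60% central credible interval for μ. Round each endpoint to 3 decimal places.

[5.663, 6.697]

Posterior precision = 1/7.1² + 38/3.8² = 0.0198 + 2.6316 = 2.6514, so posterior SD = 0.6141.
Posterior mean = (8.8/7.1² + 38·6.16/3.8²) / 2.6514 = 6.1798.
Interval: 6.1798 ± 0.842 × 0.6141 → [5.663, 6.697].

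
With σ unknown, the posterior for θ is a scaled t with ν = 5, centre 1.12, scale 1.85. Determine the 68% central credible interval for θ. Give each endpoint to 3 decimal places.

The t_5 distribution is symmetric; the 68% interval is 1.12 ± t·1.85 with t_{0.84,5} = 1.104.
Half-width: 1.104 × 1.85 = 2.042.
1.12 − 2.042 = -0.922; 1.12 + 2.042 = 3.162.

[-0.922, 3.162]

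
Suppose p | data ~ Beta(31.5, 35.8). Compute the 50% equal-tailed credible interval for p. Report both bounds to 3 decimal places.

Posterior: Beta(31.5, 35.8).
Equal-tailed 50% interval: the 0.25 and 0.75 quantiles of Beta(31.5, 35.8).
Posterior mean ≈ 0.468, SD ≈ 0.060; a Normal approximation gives roughly [0.427, 0.509].
Exact: F⁻¹(0.25) = 0.427; F⁻¹(0.75) = 0.509.

[0.427, 0.509]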